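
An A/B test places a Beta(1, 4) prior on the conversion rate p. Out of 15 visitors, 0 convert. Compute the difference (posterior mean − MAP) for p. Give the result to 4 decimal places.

0.0500

Posterior: Beta(1+0, 4+15) = Beta(1, 19).
Since α = 1 ≤ 1 and β > 1, the Beta density is monotone decreasing on [0,1]; the mode is at 0.
Mean = 1/(1+19) = 0.0500.
Difference = 0.0500 − 0.0000 = 0.0500.
Mean > mode: the posterior has a right tail.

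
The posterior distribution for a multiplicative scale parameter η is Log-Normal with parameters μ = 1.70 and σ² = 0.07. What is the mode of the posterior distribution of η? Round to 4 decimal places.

Mode = exp(μ − σ²) = exp(1.63) = 5.1039.
Mean = exp(μ + σ²/2) = exp(1.735) = 5.6689.
This is the posterior mode — the MAP estimate.

5.1039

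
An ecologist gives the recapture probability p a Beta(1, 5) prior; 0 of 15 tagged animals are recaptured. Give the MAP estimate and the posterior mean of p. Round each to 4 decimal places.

MAP = 0.0000, posterior mean = 0.0476

Posterior: Beta(1+0, 5+15) = Beta(1, 20).
Since α = 1 ≤ 1 and β > 1, the Beta density is monotone decreasing on [0,1]; the mode is at 0.
Mean = 1/(1+20) = 0.0476.
The mean is pulled above the mode by the posterior's right skew.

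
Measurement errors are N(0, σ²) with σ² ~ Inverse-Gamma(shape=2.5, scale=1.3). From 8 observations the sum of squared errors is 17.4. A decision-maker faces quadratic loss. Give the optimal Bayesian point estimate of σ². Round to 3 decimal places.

1.818

Posterior: Inverse-Gamma(shape = 2.5+8/2 = 6.5, scale = 1.3+17.4/2 = 10.0).
Mode = β/(α+1) = 10.0/7.5 = 1.333.
Mean = β/(α−1) = 10.0/5.5 = 1.818.
Quadratic loss ⇒ the optimal estimator is the posterior mean.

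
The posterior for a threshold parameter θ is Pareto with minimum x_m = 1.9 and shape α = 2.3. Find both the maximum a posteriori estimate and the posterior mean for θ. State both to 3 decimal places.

MAP: 1.900. Posterior mean: 3.362.

The Pareto density is strictly decreasing on [x_m, ∞), so the mode is x_m = 1.900.
Mean = α·x_m/(α−1) = 2.3·1.9/1.3 = 3.362.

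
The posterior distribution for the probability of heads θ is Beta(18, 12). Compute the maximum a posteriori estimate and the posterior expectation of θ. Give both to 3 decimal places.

Mode = (18−1)/(18+12−2) = 17/28 = 0.607.
Mean = 18/(18+12) = 18/30 = 0.600.
Mode > mean: the posterior has a left tail.

maximum a posteriori estimate = 0.607, posterior expectation = 0.600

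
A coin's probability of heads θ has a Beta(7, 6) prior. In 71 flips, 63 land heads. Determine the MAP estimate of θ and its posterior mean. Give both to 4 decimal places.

Posterior: Beta(7+63, 6+8) = Beta(70, 14).
Mode = (70−1)/(70+14−2) = 69/82 = 0.8415.
Mean = 70/(70+14) = 70/84 = 0.8333.

MAP estimate = 0.8415, posterior mean = 0.8333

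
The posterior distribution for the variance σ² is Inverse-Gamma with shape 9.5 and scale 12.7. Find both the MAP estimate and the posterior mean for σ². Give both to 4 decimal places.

Mode = β/(α+1) = 12.7/10.5 = 1.2095.
Mean = β/(α−1) = 12.7/8.5 = 1.4941.
Mean > mode: the posterior has a right tail.

MAP = 1.2095, posterior mean = 1.4941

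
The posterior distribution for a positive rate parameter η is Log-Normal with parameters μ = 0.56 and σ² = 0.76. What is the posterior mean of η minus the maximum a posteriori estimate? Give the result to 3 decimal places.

1.741

Mode = exp(μ − σ²) = exp(-0.20) = 0.819.
Mean = exp(μ + σ²/2) = exp(0.940) = 2.560.
Difference = 2.560 − 0.819 = 1.741.
The posterior is right-skewed, so the mean exceeds the mode.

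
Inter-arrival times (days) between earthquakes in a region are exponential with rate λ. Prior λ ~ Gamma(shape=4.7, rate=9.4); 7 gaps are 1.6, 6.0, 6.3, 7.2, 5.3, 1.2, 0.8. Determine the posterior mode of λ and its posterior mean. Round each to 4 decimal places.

Σ times = 28.4. Posterior: Gamma(shape = 4.7+7 = 11.7, rate = 9.4+28.4 = 37.8).
Mode = (α−1)/β = 10.7/37.8 = 0.2831.
Mean = α/β = 11.7/37.8 = 0.3095.
The mean is pulled above the mode by the posterior's right skew.

λ_MAP = 0.2831, E[λ|data] = 0.3095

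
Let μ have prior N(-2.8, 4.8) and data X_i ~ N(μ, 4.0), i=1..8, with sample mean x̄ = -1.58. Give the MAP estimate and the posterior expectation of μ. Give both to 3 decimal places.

μ_MAP = -1.695, E[μ|data] = -1.695

Posterior for μ is Normal. Precision-weighted mean: (1/4.8·-2.8 + 8/4.0·-1.58) / (1/4.8 + 8/4.0) = -1.695.
A Normal posterior is symmetric, so mode = mean.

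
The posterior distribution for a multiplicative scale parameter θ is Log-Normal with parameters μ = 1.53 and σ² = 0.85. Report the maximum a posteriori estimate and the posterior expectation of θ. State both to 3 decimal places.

MAP = 1.974; posterior mean = 7.064

Mode = exp(μ − σ²) = exp(0.68) = 1.974.
Mean = exp(μ + σ²/2) = exp(1.955) = 7.064.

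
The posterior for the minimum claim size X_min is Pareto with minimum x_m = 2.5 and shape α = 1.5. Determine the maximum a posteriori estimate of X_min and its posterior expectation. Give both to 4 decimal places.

X_min_MAP = 2.5000, E[X_min|data] = 7.5000

The Pareto density is strictly decreasing on [x_m, ∞), so the mode is x_m = 2.5000.
Mean = α·x_m/(α−1) = 1.5·2.5/0.5 = 7.5000.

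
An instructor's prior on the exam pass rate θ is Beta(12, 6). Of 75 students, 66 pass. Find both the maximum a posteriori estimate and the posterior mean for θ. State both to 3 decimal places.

Posterior: Beta(12+66, 6+9) = Beta(78, 15).
Mode = (78−1)/(78+15−2) = 77/91 = 0.846.
Mean = 78/(78+15) = 78/93 = 0.839.

MAP = 0.846, posterior mean = 0.839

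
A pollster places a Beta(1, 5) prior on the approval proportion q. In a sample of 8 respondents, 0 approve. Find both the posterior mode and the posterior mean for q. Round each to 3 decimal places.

q_MAP = 0.000, E[q|data] = 0.071

Posterior: Beta(1+0, 5+8) = Beta(1, 13).
Since α = 1 ≤ 1 and β > 1, the Beta density is monotone decreasing on [0,1]; the mode is at 0.
Mean = 1/(1+13) = 0.071.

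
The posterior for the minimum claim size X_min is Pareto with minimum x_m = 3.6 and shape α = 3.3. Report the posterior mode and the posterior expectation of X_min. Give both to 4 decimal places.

MAP = 3.6000, posterior mean = 5.1652

The Pareto density is strictly decreasing on [x_m, ∞), so the mode is x_m = 3.6000.
Mean = α·x_m/(α−1) = 3.3·3.6/2.3 = 5.1652.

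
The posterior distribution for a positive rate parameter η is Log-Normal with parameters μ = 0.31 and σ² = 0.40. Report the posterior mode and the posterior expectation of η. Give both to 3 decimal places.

Mode = exp(μ − σ²) = exp(-0.09) = 0.914.
Mean = exp(μ + σ²/2) = exp(0.510) = 1.665.
Mean > mode: the posterior has a right tail.

MAP = 0.914, posterior mean = 1.665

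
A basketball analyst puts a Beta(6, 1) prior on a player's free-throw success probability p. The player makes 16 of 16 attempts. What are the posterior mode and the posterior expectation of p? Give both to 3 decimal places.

Posterior: Beta(6+16, 1+0) = Beta(22, 1).
Since β = 1 ≤ 1 and α > 1, the Beta density is monotone increasing on [0,1]; the mode is at 1.
Mean = 22/(22+1) = 0.957.

MAP: 1.000. Posterior mean: 0.957.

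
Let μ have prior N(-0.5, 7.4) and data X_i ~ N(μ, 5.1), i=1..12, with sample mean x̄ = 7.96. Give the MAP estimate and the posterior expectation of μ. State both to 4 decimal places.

MAP: 7.5005. Posterior mean: 7.5005.

Posterior for μ is Normal. Precision-weighted mean: (1/7.4·-0.5 + 12/5.1·7.96) / (1/7.4 + 12/5.1) = 7.5005.
A Normal posterior is symmetric, so mode = mean.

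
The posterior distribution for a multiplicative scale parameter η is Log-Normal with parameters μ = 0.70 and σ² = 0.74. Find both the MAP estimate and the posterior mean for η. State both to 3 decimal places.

Mode = exp(μ − σ²) = exp(-0.04) = 0.961.
Mean = exp(μ + σ²/2) = exp(1.070) = 2.915.

MAP = 0.961, posterior mean = 2.915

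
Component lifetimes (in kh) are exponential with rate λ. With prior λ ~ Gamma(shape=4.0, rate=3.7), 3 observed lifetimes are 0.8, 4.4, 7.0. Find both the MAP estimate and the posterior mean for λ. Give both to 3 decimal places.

MAP estimate = 0.377, posterior mean = 0.440

Σ times = 12.2. Posterior: Gamma(shape = 4.0+3 = 7.0, rate = 3.7+12.2 = 15.9).
Mode = (α−1)/β = 6.0/15.9 = 0.377.
Mean = α/β = 7.0/15.9 = 0.440.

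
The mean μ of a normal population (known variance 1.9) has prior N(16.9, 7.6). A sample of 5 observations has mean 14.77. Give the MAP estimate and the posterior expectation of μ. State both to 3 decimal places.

MAP: 14.871. Posterior mean: 14.871.

Posterior for μ is Normal. Precision-weighted mean: (1/7.6·16.9 + 5/1.9·14.77) / (1/7.6 + 5/1.9) = 14.871.
A Normal posterior is symmetric, so mode = mean.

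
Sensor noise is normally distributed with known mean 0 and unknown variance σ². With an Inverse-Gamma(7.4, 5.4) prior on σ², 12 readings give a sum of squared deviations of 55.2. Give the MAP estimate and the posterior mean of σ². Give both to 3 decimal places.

Posterior: Inverse-Gamma(shape = 7.4+12/2 = 13.4, scale = 5.4+55.2/2 = 33.0).
Mode = β/(α+1) = 33.0/14.4 = 2.292.
Mean = β/(α−1) = 33.0/12.4 = 2.661.
The posterior is right-skewed, so the mean exceeds the mode.

MAP = 2.292; posterior mean = 2.661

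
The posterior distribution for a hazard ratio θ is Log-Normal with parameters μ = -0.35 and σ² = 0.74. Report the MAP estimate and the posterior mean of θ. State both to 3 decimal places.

Mode = exp(μ − σ²) = exp(-1.09) = 0.336.
Mean = exp(μ + σ²/2) = exp(0.020) = 1.020.
Mean > mode: the posterior has a right tail.

θ_MAP = 0.336, E[θ|data] = 1.020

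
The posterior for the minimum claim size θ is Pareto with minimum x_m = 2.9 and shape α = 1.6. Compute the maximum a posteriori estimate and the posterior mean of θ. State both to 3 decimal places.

maximum a posteriori estimate = 2.900, posterior mean = 7.733

The Pareto density is strictly decreasing on [x_m, ∞), so the mode is x_m = 2.900.
Mean = α·x_m/(α−1) = 1.6·2.9/0.6 = 7.733.
Right-skewed posterior ⇒ mode < mean.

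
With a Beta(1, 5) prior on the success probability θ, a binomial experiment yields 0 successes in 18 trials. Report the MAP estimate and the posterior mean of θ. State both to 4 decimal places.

Posterior: Beta(1+0, 5+18) = Beta(1, 23).
Since α = 1 ≤ 1 and β > 1, the Beta density is monotone decreasing on [0,1]; the mode is at 0.
Mean = 1/(1+23) = 0.0417.
Mean > mode: the posterior has a right tail.

θ_MAP = 0.0000, E[θ|data] = 0.0417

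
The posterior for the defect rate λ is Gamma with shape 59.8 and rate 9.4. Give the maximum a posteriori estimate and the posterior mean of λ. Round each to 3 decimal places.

Mode = (α−1)/β = 58.8/9.4 = 6.255.
Mean = α/β = 59.8/9.4 = 6.362.

MAP = 6.255, posterior mean = 6.362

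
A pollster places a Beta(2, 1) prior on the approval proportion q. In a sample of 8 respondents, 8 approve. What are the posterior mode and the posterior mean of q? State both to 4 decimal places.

Posterior: Beta(2+8, 1+0) = Beta(10, 1).
Since β = 1 ≤ 1 and α > 1, the Beta density is monotone increasing on [0,1]; the mode is at 1.
Mean = 10/(10+1) = 0.9091.

posterior mode = 1.0000, posterior mean = 0.9091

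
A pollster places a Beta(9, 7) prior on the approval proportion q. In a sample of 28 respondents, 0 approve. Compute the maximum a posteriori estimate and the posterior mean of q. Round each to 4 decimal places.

Posterior: Beta(9+0, 7+28) = Beta(9, 35).
Mode = (9−1)/(9+35−2) = 8/42 = 0.1905.
Mean = 9/(9+35) = 9/44 = 0.2045.

MAP = 0.1905, posterior mean = 0.2045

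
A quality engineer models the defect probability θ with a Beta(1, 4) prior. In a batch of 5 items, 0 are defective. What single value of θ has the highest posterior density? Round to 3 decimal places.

Posterior: Beta(1+0, 4+5) = Beta(1, 9).
Since α = 1 ≤ 1 and β > 1, the Beta density is monotone decreasing on [0,1]; the mode is at 0.
Mean = 1/(1+9) = 0.100.
This is the posterior mode — the MAP estimate.

0.000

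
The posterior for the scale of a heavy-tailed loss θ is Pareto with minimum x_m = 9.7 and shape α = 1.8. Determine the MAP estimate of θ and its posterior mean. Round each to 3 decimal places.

θ_MAP = 9.700, E[θ|data] = 21.825

The Pareto density is strictly decreasing on [x_m, ∞), so the mode is x_m = 9.700.
Mean = α·x_m/(α−1) = 1.8·9.7/0.8 = 21.825.
Mean > mode: the posterior has a right tail.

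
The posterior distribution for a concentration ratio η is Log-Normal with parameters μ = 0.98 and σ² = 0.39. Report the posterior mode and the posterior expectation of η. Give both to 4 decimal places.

MAP = 1.8040, posterior mean = 3.2381

Mode = exp(μ − σ²) = exp(0.59) = 1.8040.
Mean = exp(μ + σ²/2) = exp(1.175) = 3.2381.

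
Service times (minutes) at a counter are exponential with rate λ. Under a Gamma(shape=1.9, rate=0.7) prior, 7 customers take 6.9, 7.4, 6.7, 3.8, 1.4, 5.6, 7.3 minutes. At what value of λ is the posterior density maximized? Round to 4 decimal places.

0.1985

Σ times = 39.1. Posterior: Gamma(shape = 1.9+7 = 8.9, rate = 0.7+39.1 = 39.8).
Mode = (α−1)/β = 7.9/39.8 = 0.1985.
Mean = α/β = 8.9/39.8 = 0.2236.
This is the posterior mode — the MAP estimate.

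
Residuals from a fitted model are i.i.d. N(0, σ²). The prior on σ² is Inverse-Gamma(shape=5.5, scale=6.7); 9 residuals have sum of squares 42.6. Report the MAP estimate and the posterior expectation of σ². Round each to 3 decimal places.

σ²_MAP = 2.545, E[σ²|data] = 3.111

Posterior: Inverse-Gamma(shape = 5.5+9/2 = 10.0, scale = 6.7+42.6/2 = 28.0).
Mode = β/(α+1) = 28.0/11.0 = 2.545.
Mean = β/(α−1) = 28.0/9.0 = 3.111.
The mean is pulled above the mode by the posterior's right skew.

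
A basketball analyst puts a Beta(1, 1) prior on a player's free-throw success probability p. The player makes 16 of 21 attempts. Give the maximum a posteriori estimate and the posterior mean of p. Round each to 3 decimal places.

Posterior: Beta(1+16, 1+5) = Beta(17, 6).
Mode = (17−1)/(17+6−2) = 16/21 = 0.762.
Mean = 17/(17+6) = 17/23 = 0.739.

MAP = 0.762, posterior mean = 0.739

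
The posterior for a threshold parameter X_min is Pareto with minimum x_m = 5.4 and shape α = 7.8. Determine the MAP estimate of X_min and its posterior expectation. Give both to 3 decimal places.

MAP = 5.400, posterior mean = 6.194

The Pareto density is strictly decreasing on [x_m, ∞), so the mode is x_m = 5.400.
Mean = α·x_m/(α−1) = 7.8·5.4/6.8 = 6.194.
The posterior is right-skewed, so the mean exceeds the mode.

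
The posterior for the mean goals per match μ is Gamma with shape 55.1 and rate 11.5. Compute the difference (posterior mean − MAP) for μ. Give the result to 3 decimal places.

0.087

Mode = (α−1)/β = 54.1/11.5 = 4.704.
Mean = α/β = 55.1/11.5 = 4.791.
Difference = 4.791 − 4.704 = 0.087.
Right-skewed posterior ⇒ mode < mean.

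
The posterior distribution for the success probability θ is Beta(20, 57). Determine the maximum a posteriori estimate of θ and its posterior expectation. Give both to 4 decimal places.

Mode = (20−1)/(20+57−2) = 19/75 = 0.2533.
Mean = 20/(20+57) = 20/77 = 0.2597.
Right-skewed posterior ⇒ mode < mean.

MAP: 0.2533. Posterior mean: 0.2597.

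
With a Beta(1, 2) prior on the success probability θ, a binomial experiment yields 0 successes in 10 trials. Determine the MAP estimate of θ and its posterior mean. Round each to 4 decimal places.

Posterior: Beta(1+0, 2+10) = Beta(1, 12).
Since α = 1 ≤ 1 and β > 1, the Beta density is monotone decreasing on [0,1]; the mode is at 0.
Mean = 1/(1+12) = 0.0769.
The mean is pulled above the mode by the posterior's right skew.

MAP: 0.0000. Posterior mean: 0.0769.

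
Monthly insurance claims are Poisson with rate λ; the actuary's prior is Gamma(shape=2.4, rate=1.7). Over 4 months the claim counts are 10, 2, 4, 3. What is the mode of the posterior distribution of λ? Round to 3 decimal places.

3.579

Σ counts = 19. Posterior: Gamma(shape = 2.4+19 = 21.4, rate = 1.7+4 = 5.7).
Mode = (α−1)/β = 20.4/5.7 = 3.579.
Mean = α/β = 21.4/5.7 = 3.754.
This is the posterior mode — the MAP estimate.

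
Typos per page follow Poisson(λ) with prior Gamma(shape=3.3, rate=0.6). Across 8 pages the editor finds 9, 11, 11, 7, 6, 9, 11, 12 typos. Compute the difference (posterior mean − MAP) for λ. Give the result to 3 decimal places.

0.116

Σ counts = 76. Posterior: Gamma(shape = 3.3+76 = 79.3, rate = 0.6+8 = 8.6).
Mode = (α−1)/β = 78.3/8.6 = 9.105.
Mean = α/β = 79.3/8.6 = 9.221.
Difference = 9.221 − 9.105 = 0.116.
Mean > mode: the posterior has a right tail.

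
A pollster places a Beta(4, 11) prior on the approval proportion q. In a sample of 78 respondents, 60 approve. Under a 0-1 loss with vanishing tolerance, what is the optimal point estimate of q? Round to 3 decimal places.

0.692

Posterior: Beta(4+60, 11+18) = Beta(64, 29).
Mode = (64−1)/(64+29−2) = 63/91 = 0.692.
Mean = 64/(64+29) = 64/93 = 0.688.
This is the posterior mode — the MAP estimate.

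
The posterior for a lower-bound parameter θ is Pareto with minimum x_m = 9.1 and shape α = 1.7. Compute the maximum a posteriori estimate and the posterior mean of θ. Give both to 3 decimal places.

θ_MAP = 9.100, E[θ|data] = 22.100

The Pareto density is strictly decreasing on [x_m, ∞), so the mode is x_m = 9.100.
Mean = α·x_m/(α−1) = 1.7·9.1/0.7 = 22.100.
Right-skewed posterior ⇒ mode < mean.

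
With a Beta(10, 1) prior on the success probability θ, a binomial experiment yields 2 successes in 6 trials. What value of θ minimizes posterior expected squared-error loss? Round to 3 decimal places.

Posterior: Beta(10+2, 1+4) = Beta(12, 5).
Mode = (12−1)/(12+5−2) = 11/15 = 0.733.
Mean = 12/(12+5) = 12/17 = 0.706.
Squared-error loss ⇒ the optimal estimator is the posterior mean.

0.706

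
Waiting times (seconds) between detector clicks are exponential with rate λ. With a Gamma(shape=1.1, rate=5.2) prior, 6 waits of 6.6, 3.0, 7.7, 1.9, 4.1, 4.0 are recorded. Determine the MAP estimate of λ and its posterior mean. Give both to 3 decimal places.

λ_MAP = 0.188, E[λ|data] = 0.218

Σ times = 27.3. Posterior: Gamma(shape = 1.1+6 = 7.1, rate = 5.2+27.3 = 32.5).
Mode = (α−1)/β = 6.1/32.5 = 0.188.
Mean = α/β = 7.1/32.5 = 0.218.
The mean is pulled above the mode by the posterior's right skew.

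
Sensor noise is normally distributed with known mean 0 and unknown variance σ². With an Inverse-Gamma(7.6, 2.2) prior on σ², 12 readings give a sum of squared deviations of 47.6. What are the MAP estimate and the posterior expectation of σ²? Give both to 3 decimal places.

σ²_MAP = 1.781, E[σ²|data] = 2.063

Posterior: Inverse-Gamma(shape = 7.6+12/2 = 13.6, scale = 2.2+47.6/2 = 26.0).
Mode = β/(α+1) = 26.0/14.6 = 1.781.
Mean = β/(α−1) = 26.0/12.6 = 2.063.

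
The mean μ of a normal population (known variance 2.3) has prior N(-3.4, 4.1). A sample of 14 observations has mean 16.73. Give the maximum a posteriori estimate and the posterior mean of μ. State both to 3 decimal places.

Posterior for μ is Normal. Precision-weighted mean: (1/4.1·-3.4 + 14/2.3·16.73) / (1/4.1 + 14/2.3) = 15.954.
A Normal posterior is symmetric, so mode = mean.

MAP = 15.954; posterior mean = 15.954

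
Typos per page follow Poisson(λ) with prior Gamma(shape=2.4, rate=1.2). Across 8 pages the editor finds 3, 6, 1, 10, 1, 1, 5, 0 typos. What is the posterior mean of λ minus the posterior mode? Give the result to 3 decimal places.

Σ counts = 27. Posterior: Gamma(shape = 2.4+27 = 29.4, rate = 1.2+8 = 9.2).
Mode = (α−1)/β = 28.4/9.2 = 3.087.
Mean = α/β = 29.4/9.2 = 3.196.
Difference = 3.196 − 3.087 = 0.109.

0.109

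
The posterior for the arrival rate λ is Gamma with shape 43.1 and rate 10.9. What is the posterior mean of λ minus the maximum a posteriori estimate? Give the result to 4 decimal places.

Mode = (α−1)/β = 42.1/10.9 = 3.8624.
Mean = α/β = 43.1/10.9 = 3.9541.
Difference = 3.9541 − 3.8624 = 0.0917.
Right-skewed posterior ⇒ mode < mean.

0.0917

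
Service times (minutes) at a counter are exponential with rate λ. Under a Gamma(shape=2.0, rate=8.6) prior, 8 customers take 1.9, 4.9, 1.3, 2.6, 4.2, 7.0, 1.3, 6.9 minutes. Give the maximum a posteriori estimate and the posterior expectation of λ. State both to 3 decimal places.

λ_MAP = 0.233, E[λ|data] = 0.258

Σ times = 30.1. Posterior: Gamma(shape = 2.0+8 = 10.0, rate = 8.6+30.1 = 38.7).
Mode = (α−1)/β = 9.0/38.7 = 0.233.
Mean = α/β = 10.0/38.7 = 0.258.
The posterior is right-skewed, so the mean exceeds the mode.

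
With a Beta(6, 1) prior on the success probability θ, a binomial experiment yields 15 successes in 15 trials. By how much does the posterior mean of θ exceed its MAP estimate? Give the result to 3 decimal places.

Posterior: Beta(6+15, 1+0) = Beta(21, 1).
Since β = 1 ≤ 1 and α > 1, the Beta density is monotone increasing on [0,1]; the mode is at 1.
Mean = 21/(21+1) = 0.955.
Difference = 0.955 − 1.000 = -0.045.
The posterior is left-skewed, so the mode exceeds the mean.

-0.045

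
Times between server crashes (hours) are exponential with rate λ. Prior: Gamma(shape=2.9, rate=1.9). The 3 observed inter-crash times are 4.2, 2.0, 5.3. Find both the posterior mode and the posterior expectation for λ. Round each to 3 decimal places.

posterior mode = 0.366, posterior expectation = 0.440

Σ times = 11.5. Posterior: Gamma(shape = 2.9+3 = 5.9, rate = 1.9+11.5 = 13.4).
Mode = (α−1)/β = 4.9/13.4 = 0.366.
Mean = α/β = 5.9/13.4 = 0.440.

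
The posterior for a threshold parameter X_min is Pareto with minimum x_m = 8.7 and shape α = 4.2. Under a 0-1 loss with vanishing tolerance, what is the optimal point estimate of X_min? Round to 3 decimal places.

The Pareto density is strictly decreasing on [x_m, ∞), so the mode is x_m = 8.700.
Mean = α·x_m/(α−1) = 4.2·8.7/3.2 = 11.419.
This is the posterior mode — the MAP estimate.

8.700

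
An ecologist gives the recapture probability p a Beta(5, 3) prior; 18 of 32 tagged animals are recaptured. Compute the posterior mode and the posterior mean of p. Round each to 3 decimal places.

Posterior: Beta(5+18, 3+14) = Beta(23, 17).
Mode = (23−1)/(23+17−2) = 22/38 = 0.579.
Mean = 23/(23+17) = 23/40 = 0.575.

posterior mode = 0.579, posterior mean = 0.575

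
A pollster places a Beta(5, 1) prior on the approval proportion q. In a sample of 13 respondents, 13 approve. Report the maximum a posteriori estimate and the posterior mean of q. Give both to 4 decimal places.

Posterior: Beta(5+13, 1+0) = Beta(18, 1).
Since β = 1 ≤ 1 and α > 1, the Beta density is monotone increasing on [0,1]; the mode is at 1.
Mean = 18/(18+1) = 0.9474.
Left-skewed posterior ⇒ mean < mode.

MAP = 1.0000; posterior mean = 0.9474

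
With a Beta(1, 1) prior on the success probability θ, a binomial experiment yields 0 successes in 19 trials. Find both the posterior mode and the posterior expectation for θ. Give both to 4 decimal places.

θ_MAP = 0.0000, E[θ|data] = 0.0476

Posterior: Beta(1+0, 1+19) = Beta(1, 20).
Since α = 1 ≤ 1 and β > 1, the Beta density is monotone decreasing on [0,1]; the mode is at 0.
Mean = 1/(1+20) = 0.0476.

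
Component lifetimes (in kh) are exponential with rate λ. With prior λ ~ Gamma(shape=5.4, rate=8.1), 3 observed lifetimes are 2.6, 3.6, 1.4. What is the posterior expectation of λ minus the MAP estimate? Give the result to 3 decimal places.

0.064

Σ times = 7.6. Posterior: Gamma(shape = 5.4+3 = 8.4, rate = 8.1+7.6 = 15.7).
Mode = (α−1)/β = 7.4/15.7 = 0.471.
Mean = α/β = 8.4/15.7 = 0.535.
Difference = 0.535 − 0.471 = 0.064.
Mean > mode: the posterior has a right tail.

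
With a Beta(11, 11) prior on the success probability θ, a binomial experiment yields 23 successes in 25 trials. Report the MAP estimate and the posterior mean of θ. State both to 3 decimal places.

Posterior: Beta(11+23, 11+2) = Beta(34, 13).
Mode = (34−1)/(34+13−2) = 33/45 = 0.733.
Mean = 34/(34+13) = 34/47 = 0.723.
Mode > mean: the posterior has a left tail.

MAP estimate = 0.733, posterior mean = 0.723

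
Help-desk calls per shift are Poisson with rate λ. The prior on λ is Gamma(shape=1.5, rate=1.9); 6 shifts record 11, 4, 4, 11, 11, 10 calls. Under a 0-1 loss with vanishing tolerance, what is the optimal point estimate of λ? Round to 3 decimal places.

Σ counts = 51. Posterior: Gamma(shape = 1.5+51 = 52.5, rate = 1.9+6 = 7.9).
Mode = (α−1)/β = 51.5/7.9 = 6.519.
Mean = α/β = 52.5/7.9 = 6.646.
This is the posterior mode — the MAP estimate.

6.519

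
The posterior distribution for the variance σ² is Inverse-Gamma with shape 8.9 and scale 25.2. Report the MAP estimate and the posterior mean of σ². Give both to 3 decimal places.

Mode = β/(α+1) = 25.2/9.9 = 2.545.
Mean = β/(α−1) = 25.2/7.9 = 3.190.

MAP = 2.545; posterior mean = 3.190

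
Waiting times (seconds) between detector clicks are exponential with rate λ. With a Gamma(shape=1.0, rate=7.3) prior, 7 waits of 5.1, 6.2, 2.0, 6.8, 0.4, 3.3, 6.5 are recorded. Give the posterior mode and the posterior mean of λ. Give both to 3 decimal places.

λ_MAP = 0.186, E[λ|data] = 0.213

Σ times = 30.3. Posterior: Gamma(shape = 1.0+7 = 8.0, rate = 7.3+30.3 = 37.6).
Mode = (α−1)/β = 7.0/37.6 = 0.186.
Mean = α/β = 8.0/37.6 = 0.213.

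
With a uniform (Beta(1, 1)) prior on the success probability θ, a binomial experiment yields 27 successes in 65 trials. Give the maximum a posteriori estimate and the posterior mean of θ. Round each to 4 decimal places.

θ_MAP = 0.4154, E[θ|data] = 0.4179

Posterior: Beta(1+27, 1+38) = Beta(28, 39).
Mode = (28−1)/(28+39−2) = 27/65 = 0.4154.
Mean = 28/(28+39) = 28/67 = 0.4179.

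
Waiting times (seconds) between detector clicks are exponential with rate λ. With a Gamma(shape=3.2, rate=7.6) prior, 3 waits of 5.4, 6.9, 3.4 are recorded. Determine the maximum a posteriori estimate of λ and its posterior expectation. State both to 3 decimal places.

Σ times = 15.7. Posterior: Gamma(shape = 3.2+3 = 6.2, rate = 7.6+15.7 = 23.3).
Mode = (α−1)/β = 5.2/23.3 = 0.223.
Mean = α/β = 6.2/23.3 = 0.266.
Mean > mode: the posterior has a right tail.

MAP = 0.223; posterior mean = 0.266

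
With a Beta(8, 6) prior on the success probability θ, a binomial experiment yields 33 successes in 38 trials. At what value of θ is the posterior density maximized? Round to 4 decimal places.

Posterior: Beta(8+33, 6+5) = Beta(41, 11).
Mode = (41−1)/(41+11−2) = 40/50 = 0.8000.
Mean = 41/(41+11) = 41/52 = 0.7885.
This is the posterior mode — the MAP estimate.

0.8000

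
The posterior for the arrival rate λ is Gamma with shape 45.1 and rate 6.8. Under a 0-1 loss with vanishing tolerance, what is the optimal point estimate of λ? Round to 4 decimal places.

Mode = (α−1)/β = 44.1/6.8 = 6.4853.
Mean = α/β = 45.1/6.8 = 6.6324.
This is the posterior mode — the MAP estimate.

6.4853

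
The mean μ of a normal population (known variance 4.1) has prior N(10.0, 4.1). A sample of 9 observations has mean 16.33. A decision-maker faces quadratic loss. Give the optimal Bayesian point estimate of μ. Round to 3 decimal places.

15.697

Posterior for μ is Normal. Precision-weighted mean: (1/4.1·10.0 + 9/4.1·16.33) / (1/4.1 + 9/4.1) = 15.697.
A Normal posterior is symmetric, so mode = mean.
Quadratic loss ⇒ the optimal estimator is the posterior mean.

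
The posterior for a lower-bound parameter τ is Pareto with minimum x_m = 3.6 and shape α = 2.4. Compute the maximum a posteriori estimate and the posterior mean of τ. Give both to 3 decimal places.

The Pareto density is strictly decreasing on [x_m, ∞), so the mode is x_m = 3.600.
Mean = α·x_m/(α−1) = 2.4·3.6/1.4 = 6.171.
The posterior is right-skewed, so the mean exceeds the mode.

MAP = 3.600, posterior mean = 6.171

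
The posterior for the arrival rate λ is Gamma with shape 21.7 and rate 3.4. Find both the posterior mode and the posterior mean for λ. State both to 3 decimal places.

MAP = 6.088, posterior mean = 6.382

Mode = (α−1)/β = 20.7/3.4 = 6.088.
Mean = α/β = 21.7/3.4 = 6.382.
The posterior is right-skewed, so the mean exceeds the mode.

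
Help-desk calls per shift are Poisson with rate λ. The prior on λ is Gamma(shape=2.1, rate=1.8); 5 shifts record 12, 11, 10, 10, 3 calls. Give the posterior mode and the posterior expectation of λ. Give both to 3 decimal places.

Σ counts = 46. Posterior: Gamma(shape = 2.1+46 = 48.1, rate = 1.8+5 = 6.8).
Mode = (α−1)/β = 47.1/6.8 = 6.926.
Mean = α/β = 48.1/6.8 = 7.074.

λ_MAP = 6.926, E[λ|data] = 7.074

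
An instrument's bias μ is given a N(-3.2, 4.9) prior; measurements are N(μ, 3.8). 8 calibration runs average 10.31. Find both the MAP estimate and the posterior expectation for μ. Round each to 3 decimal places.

Posterior for μ is Normal. Precision-weighted mean: (1/4.9·-3.2 + 8/3.8·10.31) / (1/4.9 + 8/3.8) = 9.116.
A Normal posterior is symmetric, so mode = mean.

MAP = 9.116, posterior mean = 9.116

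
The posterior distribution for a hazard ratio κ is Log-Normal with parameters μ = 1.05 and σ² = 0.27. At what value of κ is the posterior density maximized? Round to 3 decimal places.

Mode = exp(μ − σ²) = exp(0.78) = 2.181.
Mean = exp(μ + σ²/2) = exp(1.185) = 3.271.
This is the posterior mode — the MAP estimate.

2.181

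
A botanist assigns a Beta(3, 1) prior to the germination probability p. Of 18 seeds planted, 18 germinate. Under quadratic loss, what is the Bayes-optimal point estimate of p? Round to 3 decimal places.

0.955

Posterior: Beta(3+18, 1+0) = Beta(21, 1).
Since β = 1 ≤ 1 and α > 1, the Beta density is monotone increasing on [0,1]; the mode is at 1.
Mean = 21/(21+1) = 0.955.
Quadratic loss ⇒ the optimal estimator is the posterior mean.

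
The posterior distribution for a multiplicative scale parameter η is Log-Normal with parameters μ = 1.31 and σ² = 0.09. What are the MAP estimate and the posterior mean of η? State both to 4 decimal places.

MAP = 3.3872, posterior mean = 3.8768

Mode = exp(μ − σ²) = exp(1.22) = 3.3872.
Mean = exp(μ + σ²/2) = exp(1.355) = 3.8768.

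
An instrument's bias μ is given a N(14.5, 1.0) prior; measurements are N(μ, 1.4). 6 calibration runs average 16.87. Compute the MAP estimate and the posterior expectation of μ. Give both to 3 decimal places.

MAP estimate = 16.422, posterior expectation = 16.422

Posterior for μ is Normal. Precision-weighted mean: (1/1.0·14.5 + 6/1.4·16.87) / (1/1.0 + 6/1.4) = 16.422.
A Normal posterior is symmetric, so mode = mean.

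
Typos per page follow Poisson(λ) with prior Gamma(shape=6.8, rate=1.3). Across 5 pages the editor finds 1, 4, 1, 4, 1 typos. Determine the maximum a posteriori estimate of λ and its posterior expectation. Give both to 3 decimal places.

Σ counts = 11. Posterior: Gamma(shape = 6.8+11 = 17.8, rate = 1.3+5 = 6.3).
Mode = (α−1)/β = 16.8/6.3 = 2.667.
Mean = α/β = 17.8/6.3 = 2.825.
Right-skewed posterior ⇒ mode < mean.

MAP = 2.667; posterior mean = 2.825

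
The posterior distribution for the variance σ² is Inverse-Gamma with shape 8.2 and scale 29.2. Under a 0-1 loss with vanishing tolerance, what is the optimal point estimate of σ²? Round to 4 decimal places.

3.1739

Mode = β/(α+1) = 29.2/9.2 = 3.1739.
Mean = β/(α−1) = 29.2/7.2 = 4.0556.
This is the posterior mode — the MAP estimate.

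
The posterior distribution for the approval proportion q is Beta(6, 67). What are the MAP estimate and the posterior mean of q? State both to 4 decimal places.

Mode = (6−1)/(6+67−2) = 5/71 = 0.0704.
Mean = 6/(6+67) = 6/73 = 0.0822.
Mean > mode: the posterior has a right tail.

q_MAP = 0.0704, E[q|data] = 0.0822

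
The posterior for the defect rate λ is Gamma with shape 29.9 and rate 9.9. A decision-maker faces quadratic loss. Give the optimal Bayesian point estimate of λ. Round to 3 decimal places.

3.020

Mode = (α−1)/β = 28.9/9.9 = 2.919.
Mean = α/β = 29.9/9.9 = 3.020.
Quadratic loss ⇒ the optimal estimator is the posterior mean.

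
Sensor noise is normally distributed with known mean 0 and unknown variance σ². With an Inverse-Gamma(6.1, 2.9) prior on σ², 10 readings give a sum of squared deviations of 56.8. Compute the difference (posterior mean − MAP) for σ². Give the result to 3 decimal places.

Posterior: Inverse-Gamma(shape = 6.1+10/2 = 11.1, scale = 2.9+56.8/2 = 31.3).
Mode = β/(α+1) = 31.3/12.1 = 2.587.
Mean = β/(α−1) = 31.3/10.1 = 3.099.
Difference = 3.099 − 2.587 = 0.512.
The mean is pulled above the mode by the posterior's right skew.

0.512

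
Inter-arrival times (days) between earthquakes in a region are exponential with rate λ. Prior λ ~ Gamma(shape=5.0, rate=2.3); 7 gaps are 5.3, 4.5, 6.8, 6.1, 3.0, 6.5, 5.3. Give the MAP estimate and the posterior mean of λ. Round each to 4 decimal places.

MAP estimate = 0.2764, posterior mean = 0.3015

Σ times = 37.5. Posterior: Gamma(shape = 5.0+7 = 12.0, rate = 2.3+37.5 = 39.8).
Mode = (α−1)/β = 11.0/39.8 = 0.2764.
Mean = α/β = 12.0/39.8 = 0.3015.
The posterior is right-skewed, so the mean exceeds the mode.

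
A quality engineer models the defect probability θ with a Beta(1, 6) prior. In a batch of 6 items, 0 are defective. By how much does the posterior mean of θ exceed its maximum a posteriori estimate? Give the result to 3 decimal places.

Posterior: Beta(1+0, 6+6) = Beta(1, 12).
Since α = 1 ≤ 1 and β > 1, the Beta density is monotone decreasing on [0,1]; the mode is at 0.
Mean = 1/(1+12) = 0.077.
Difference = 0.077 − 0.000 = 0.077.

0.077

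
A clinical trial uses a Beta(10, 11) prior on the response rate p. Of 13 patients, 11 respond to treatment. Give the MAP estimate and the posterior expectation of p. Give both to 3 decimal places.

Posterior: Beta(10+11, 11+2) = Beta(21, 13).
Mode = (21−1)/(21+13−2) = 20/32 = 0.625.
Mean = 21/(21+13) = 21/34 = 0.618.
The posterior is left-skewed, so the mode exceeds the mean.

MAP estimate = 0.625, posterior expectation = 0.618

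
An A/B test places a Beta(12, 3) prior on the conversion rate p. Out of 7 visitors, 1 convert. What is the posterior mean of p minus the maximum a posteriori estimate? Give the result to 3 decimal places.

-0.009

Posterior: Beta(12+1, 3+6) = Beta(13, 9).
Mode = (13−1)/(13+9−2) = 12/20 = 0.600.
Mean = 13/(13+9) = 13/22 = 0.591.
Difference = 0.591 − 0.600 = -0.009.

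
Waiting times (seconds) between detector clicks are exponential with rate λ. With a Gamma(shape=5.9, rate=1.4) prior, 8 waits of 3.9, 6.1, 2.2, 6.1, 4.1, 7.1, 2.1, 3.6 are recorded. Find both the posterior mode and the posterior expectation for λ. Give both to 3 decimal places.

Σ times = 35.2. Posterior: Gamma(shape = 5.9+8 = 13.9, rate = 1.4+35.2 = 36.6).
Mode = (α−1)/β = 12.9/36.6 = 0.352.
Mean = α/β = 13.9/36.6 = 0.380.
Mean > mode: the posterior has a right tail.

MAP = 0.352, posterior mean = 0.380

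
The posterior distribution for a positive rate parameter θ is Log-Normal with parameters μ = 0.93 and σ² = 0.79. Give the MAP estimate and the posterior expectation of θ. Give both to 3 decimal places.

Mode = exp(μ − σ²) = exp(0.14) = 1.150.
Mean = exp(μ + σ²/2) = exp(1.325) = 3.762.

MAP estimate = 1.150, posterior expectation = 3.762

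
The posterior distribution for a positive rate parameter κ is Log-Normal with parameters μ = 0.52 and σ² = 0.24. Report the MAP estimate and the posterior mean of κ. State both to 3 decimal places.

Mode = exp(μ − σ²) = exp(0.28) = 1.323.
Mean = exp(μ + σ²/2) = exp(0.640) = 1.896.

MAP = 1.323; posterior mean = 1.896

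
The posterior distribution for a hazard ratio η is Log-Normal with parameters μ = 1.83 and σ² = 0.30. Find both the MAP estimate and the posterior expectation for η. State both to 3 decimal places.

Mode = exp(μ − σ²) = exp(1.53) = 4.618.
Mean = exp(μ + σ²/2) = exp(1.980) = 7.243.
The posterior is right-skewed, so the mean exceeds the mode.

MAP estimate = 4.618, posterior expectation = 7.243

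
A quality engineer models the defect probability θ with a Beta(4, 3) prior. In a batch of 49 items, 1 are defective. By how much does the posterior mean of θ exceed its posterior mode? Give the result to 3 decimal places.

Posterior: Beta(4+1, 3+48) = Beta(5, 51).
Mode = (5−1)/(5+51−2) = 4/54 = 0.074.
Mean = 5/(5+51) = 5/56 = 0.089.
Difference = 0.089 − 0.074 = 0.015.

0.015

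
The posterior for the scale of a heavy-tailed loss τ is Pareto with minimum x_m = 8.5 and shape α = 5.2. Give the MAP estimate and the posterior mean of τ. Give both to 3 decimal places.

MAP estimate = 8.500, posterior mean = 10.524

The Pareto density is strictly decreasing on [x_m, ∞), so the mode is x_m = 8.500.
Mean = α·x_m/(α−1) = 5.2·8.5/4.2 = 10.524.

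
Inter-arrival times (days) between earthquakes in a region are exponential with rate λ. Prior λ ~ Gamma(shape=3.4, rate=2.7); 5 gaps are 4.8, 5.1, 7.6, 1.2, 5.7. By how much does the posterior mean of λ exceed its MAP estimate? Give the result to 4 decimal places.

Σ times = 24.4. Posterior: Gamma(shape = 3.4+5 = 8.4, rate = 2.7+24.4 = 27.1).
Mode = (α−1)/β = 7.4/27.1 = 0.2731.
Mean = α/β = 8.4/27.1 = 0.3100.
Difference = 0.3100 − 0.2731 = 0.0369.

0.0369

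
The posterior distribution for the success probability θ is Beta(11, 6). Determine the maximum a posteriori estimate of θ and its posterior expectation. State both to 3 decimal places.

θ_MAP = 0.667, E[θ|data] = 0.647

Mode = (11−1)/(11+6−2) = 10/15 = 0.667.
Mean = 11/(11+6) = 11/17 = 0.647.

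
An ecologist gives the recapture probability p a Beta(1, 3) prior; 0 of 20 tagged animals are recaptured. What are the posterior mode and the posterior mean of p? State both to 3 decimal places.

Posterior: Beta(1+0, 3+20) = Beta(1, 23).
Since α = 1 ≤ 1 and β > 1, the Beta density is monotone decreasing on [0,1]; the mode is at 0.
Mean = 1/(1+23) = 0.042.
Right-skewed posterior ⇒ mode < mean.

MAP = 0.000, posterior mean = 0.042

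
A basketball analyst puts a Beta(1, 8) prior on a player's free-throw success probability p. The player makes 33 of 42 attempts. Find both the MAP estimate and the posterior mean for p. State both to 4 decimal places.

MAP = 0.6735; posterior mean = 0.6667

Posterior: Beta(1+33, 8+9) = Beta(34, 17).
Mode = (34−1)/(34+17−2) = 33/49 = 0.6735.
Mean = 34/(34+17) = 34/51 = 0.6667.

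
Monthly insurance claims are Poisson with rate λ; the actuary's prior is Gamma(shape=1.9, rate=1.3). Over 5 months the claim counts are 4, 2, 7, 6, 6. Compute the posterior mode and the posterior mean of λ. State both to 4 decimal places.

λ_MAP = 4.1111, E[λ|data] = 4.2698

Σ counts = 25. Posterior: Gamma(shape = 1.9+25 = 26.9, rate = 1.3+5 = 6.3).
Mode = (α−1)/β = 25.9/6.3 = 4.1111.
Mean = α/β = 26.9/6.3 = 4.2698.
The mean is pulled above the mode by the posterior's right skew.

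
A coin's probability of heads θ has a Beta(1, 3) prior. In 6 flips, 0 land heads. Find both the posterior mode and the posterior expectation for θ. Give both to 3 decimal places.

Posterior: Beta(1+0, 3+6) = Beta(1, 9).
Since α = 1 ≤ 1 and β > 1, the Beta density is monotone decreasing on [0,1]; the mode is at 0.
Mean = 1/(1+9) = 0.100.
Mean > mode: the posterior has a right tail.

θ_MAP = 0.000, E[θ|data] = 0.100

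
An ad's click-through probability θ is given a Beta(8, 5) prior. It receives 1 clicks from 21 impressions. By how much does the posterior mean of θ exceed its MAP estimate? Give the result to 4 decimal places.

Posterior: Beta(8+1, 5+20) = Beta(9, 25).
Mode = (9−1)/(9+25−2) = 8/32 = 0.2500.
Mean = 9/(9+25) = 9/34 = 0.2647.
Difference = 0.2647 − 0.2500 = 0.0147.

0.0147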